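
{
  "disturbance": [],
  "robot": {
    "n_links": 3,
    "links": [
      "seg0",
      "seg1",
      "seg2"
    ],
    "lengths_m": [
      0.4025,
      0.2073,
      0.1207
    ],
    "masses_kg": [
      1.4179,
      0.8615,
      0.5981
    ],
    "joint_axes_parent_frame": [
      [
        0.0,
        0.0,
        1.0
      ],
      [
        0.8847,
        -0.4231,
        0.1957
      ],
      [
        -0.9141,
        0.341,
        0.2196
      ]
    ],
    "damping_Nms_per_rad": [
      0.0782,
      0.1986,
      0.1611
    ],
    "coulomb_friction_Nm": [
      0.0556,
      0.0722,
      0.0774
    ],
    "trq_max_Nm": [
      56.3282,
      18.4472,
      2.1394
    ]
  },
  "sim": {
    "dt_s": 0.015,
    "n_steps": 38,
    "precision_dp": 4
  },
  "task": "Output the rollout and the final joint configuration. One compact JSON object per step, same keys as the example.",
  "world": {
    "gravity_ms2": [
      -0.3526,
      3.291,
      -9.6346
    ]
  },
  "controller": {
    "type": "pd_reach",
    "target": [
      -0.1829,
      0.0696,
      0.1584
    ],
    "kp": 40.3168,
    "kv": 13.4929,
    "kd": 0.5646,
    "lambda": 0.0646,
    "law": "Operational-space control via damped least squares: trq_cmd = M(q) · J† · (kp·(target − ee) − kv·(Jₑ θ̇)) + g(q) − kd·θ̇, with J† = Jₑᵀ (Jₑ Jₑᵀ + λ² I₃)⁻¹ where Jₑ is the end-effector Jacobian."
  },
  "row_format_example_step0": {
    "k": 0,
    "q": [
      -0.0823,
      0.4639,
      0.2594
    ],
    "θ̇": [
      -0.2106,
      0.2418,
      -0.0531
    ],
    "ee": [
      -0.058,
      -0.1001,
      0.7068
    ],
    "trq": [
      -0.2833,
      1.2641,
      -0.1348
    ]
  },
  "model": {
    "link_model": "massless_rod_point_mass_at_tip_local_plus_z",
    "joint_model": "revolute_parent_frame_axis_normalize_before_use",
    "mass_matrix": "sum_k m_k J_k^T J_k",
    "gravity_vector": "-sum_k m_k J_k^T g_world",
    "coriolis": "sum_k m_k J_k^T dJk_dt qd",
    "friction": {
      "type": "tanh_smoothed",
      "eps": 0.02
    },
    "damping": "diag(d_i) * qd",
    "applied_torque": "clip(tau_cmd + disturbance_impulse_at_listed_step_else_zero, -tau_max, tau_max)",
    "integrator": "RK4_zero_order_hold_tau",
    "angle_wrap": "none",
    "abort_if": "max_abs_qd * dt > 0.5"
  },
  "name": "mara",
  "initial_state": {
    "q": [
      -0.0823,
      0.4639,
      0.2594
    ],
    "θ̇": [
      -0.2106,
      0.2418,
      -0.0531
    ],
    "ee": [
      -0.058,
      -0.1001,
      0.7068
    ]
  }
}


{"k":1,"q":[-0.0886,0.4709,0.2652],"\u03b8\u0307":[-0.6462,0.6394,0.5886],"ee":[-0.0593,-0.101,0.7061],"trq":[0.04,0.8472,-0.4623]}
{"k":2,"q":[-0.1,0.4801,0.2662],"\u03b8\u0307":[-0.8363,0.6598,-0.1347],"ee":[-0.0617,-0.1027,0.7051],"trq":[0.1494,0.5112,0.021]}
{"k":3,"q":[-0.112,0.4927,0.2719],"\u03b8\u0307":[-0.7838,0.9583,0.6237],"ee":[-0.0644,-0.1046,0.7037],"trq":[0.128,0.3086,-0.404]}
{"k":4,"q":[-0.1248,0.5057,0.2716],"\u03b8\u0307":[-0.8906,0.8516,-0.3178],"ee":[-0.0676,-0.1072,0.7021],"trq":[0.1711,0.0968,0.191]}
{"k":5,"q":[-0.1371,0.5217,0.2786],"\u03b8\u0307":[-0.7883,1.1923,0.8756],"ee":[-0.0709,-0.1097,0.7003],"trq":[0.1283,-0.0022,-0.5118]}
{"k":6,"q":[-0.1504,0.5365,0.276],"\u03b8\u0307":[-0.9509,0.8926,-0.7768],"ee":[-0.0745,-0.1128,0.6983],"trq":[0.1915,-0.1774,0.5034]}
{"k":7,"q":[-0.163,0.5549,0.2852],"\u03b8\u0307":[-0.767,1.4387,1.4649],"ee":[-0.0782,-0.1156,0.6961],"trq":[0.1252,-0.2041,-0.8407]}
{"k":8,"q":[-0.177,0.5704,0.2783],"\u03b8\u0307":[-1.0456,0.7878,-1.7014],"ee":[-0.0823,-0.119,0.6937],"trq":[0.2266,-0.3992,1.0857]}
{"k":9,"q":[-0.1896,0.5911,0.2912],"\u03b8\u0307":[-0.7059,1.7819,2.633],"ee":[-0.0863,-0.1217,0.6912],"trq":[0.1187,-0.3463,-1.5276]}
{"k":10,"q":[-0.2046,0.6061,0.2768],"\u03b8\u0307":[-1.1888,0.4766,-3.4596],"ee":[-0.0909,-0.1255,0.6884],"trq":[0.2745,-0.6188,2.1394]}
{"k":11,"q":[-0.2169,0.6299,0.2988],"\u03b8\u0307":[-0.5611,2.3713,5.0078],"ee":[-0.095,-0.1278,0.6855],"trq":[0.1013,-0.431,-2.1394]}
{"k":12,"q":[-0.2316,0.6475,0.2919],"\u03b8\u0307":[-1.2685,0.3575,-4.3121],"ee":[-0.0998,-0.1312,0.6825],"trq":[0.3132,-0.7565,2.1394]}
{"k":13,"q":[-0.2449,0.6705,0.3059],"\u03b8\u0307":[-0.6241,2.3614,4.6604],"ee":[-0.1044,-0.1337,0.6793],"trq":[0.1547,-0.5884,-2.1394]}
{"k":14,"q":[-0.2601,0.6883,0.2948],"\u03b8\u0307":[-1.2734,0.3701,-4.5587],"ee":[-0.1095,-0.1373,0.6758],"trq":[0.3165,-0.9182,2.1394]}
{"k":15,"q":[-0.2738,0.7114,0.3052],"\u03b8\u0307":[-0.6744,2.3737,4.4289],"ee":[-0.1144,-0.1399,0.6722],"trq":[0.2048,-0.7558,-2.1394]}
{"k":16,"q":[-0.2893,0.7293,0.2906],"\u03b8\u0307":[-1.2755,0.378,-4.7926],"ee":[-0.1198,-0.1434,0.6683],"trq":[0.3222,-1.0934,2.1394]}
{"k":17,"q":[-0.3035,0.7526,0.2975],"\u03b8\u0307":[-0.7221,2.3797,4.1997],"ee":[-0.125,-0.146,0.6643],"trq":[0.2556,-0.9287,-2.1394]}
{"k":18,"q":[-0.3194,0.7705,0.2791],"\u03b8\u0307":[-1.2776,0.3693,-5.0589],"ee":[-0.1308,-0.1495,0.66],"trq":[0.3304,-1.2807,2.1394]}
{"k":19,"q":[-0.334,0.7937,0.2823],"\u03b8\u0307":[-0.7682,2.3735,3.9531],"ee":[-0.1362,-0.152,0.6556],"trq":[0.3065,-1.1067,-2.1394]}
{"k":20,"q":[-0.3501,0.8113,0.2597],"\u03b8\u0307":[-1.2792,0.3398,-5.368],"ee":[-0.1422,-0.1554,0.6507],"trq":[0.3402,-1.4805,2.1394]}
{"k":21,"q":[-0.3651,0.8341,0.2586],"\u03b8\u0307":[-0.8135,2.3517,3.6829],"ee":[-0.1479,-0.1578,0.6459],"trq":[0.3567,-1.2903,-2.0679]}
{"k":22,"q":[-0.3814,0.8519,0.2348],"\u03b8\u0307":[-1.2663,0.3618,-5.3729],"ee":[-0.154,-0.1609,0.6406],"trq":[0.3562,-1.6664,2.1394]}
{"k":23,"q":[-0.3966,0.8749,0.2328],"\u03b8\u0307":[-0.8499,2.3484,3.5603],"ee":[-0.1598,-0.1629,0.6354],"trq":[0.4119,-1.4565,-1.9792]}
{"k":24,"q":[-0.413,0.8928,0.2084],"\u03b8\u0307":[-1.2541,0.3839,-5.3385],"ee":[-0.166,-0.1655,0.6296],"trq":[0.3795,-1.8439,2.1394]}
{"k":25,"q":[-0.4284,0.9159,0.206],"\u03b8\u0307":[-0.882,2.3414,3.4581],"ee":[-0.1718,-0.1672,0.6241],"trq":[0.4693,-1.6156,-1.9031]}
{"k":26,"q":[-0.4449,0.9339,0.1808],"\u03b8\u0307":[-1.244,0.3915,-5.3359],"ee":[-0.1781,-0.1694,0.6179],"trq":[0.4077,-2.0151,2.1394]}
{"k":27,"q":[-0.4606,0.9569,0.1775],"\u03b8\u0307":[-0.9109,2.324,3.3422],"ee":[-0.1839,-0.1706,0.6121],"trq":[0.5269,-1.7705,-1.8187]}
{"k":28,"q":[-0.4771,0.9748,0.1517],"\u03b8\u0307":[-1.2328,0.399,-5.3035],"ee":[-0.19,-0.1723,0.6056],"trq":[0.44,-2.1778,2.1394]}
{"k":29,"q":[-0.4929,0.9977,0.1479],"\u03b8\u0307":[-0.9357,2.3028,3.241],"ee":[-0.1957,-0.1731,0.5995],"trq":[0.5847,-1.9184,-1.7433]}
{"k":30,"q":[-0.5096,1.0154,0.1216],"\u03b8\u0307":[-1.222,0.3978,-5.2809],"ee":[-0.2018,-0.1743,0.5926],"trq":[0.4754,-2.3314,2.1394]}
{"k":31,"q":[-0.5255,1.0382,0.1171],"\u03b8\u0307":[-0.9574,2.2745,3.1374],"ee":[-0.2074,-0.1746,0.5863],"trq":[0.6419,-2.0596,-1.6668]}
{"k":32,"q":[-0.5421,1.0556,0.0904],"\u03b8\u0307":[-1.2104,0.3944,-5.2411],"ee":[-0.2132,-0.1753,0.5792],"trq":[0.5137,-2.4736,2.1394]}
{"k":33,"q":[-0.5582,1.0781,0.0855],"\u03b8\u0307":[-0.9758,2.2426,3.0448],"ee":[-0.2186,-0.1751,0.5726],"trq":[0.6984,-2.1918,-1.5975]}
{"k":34,"q":[-0.5748,1.0952,0.0584],"\u03b8\u0307":[-1.1986,0.3854,-5.2029],"ee":[-0.2242,-0.1753,0.5653],"trq":[0.554,-2.6033,2.1394]}
{"k":35,"q":[-0.5909,1.1174,0.053],"\u03b8\u0307":[-0.9914,2.2061,2.956],"ee":[-0.2294,-0.1747,0.5586],"trq":[0.7535,-2.3147,-1.5312]}
{"k":36,"q":[-0.6076,1.1342,0.0258],"\u03b8\u0307":[-1.1861,0.374,-5.1544],"ee":[-0.2347,-0.1744,0.5511],"trq":[0.5958,-2.7192,2.1394]}
{"k":37,"q":[-0.6237,1.1559,0.0201],"\u03b8\u0307":[-1.0042,2.1672,2.8773],"ee":[-0.2396,-0.1733,0.5443],"trq":[0.807,-2.427,-1.4721]}
{"k":38,"q":[-0.6403,1.1724,-0.0073],"\u03b8\u0307":[-1.1732,0.3589,-5.105],"ee":[-0.2446,-0.1725,0.5367]}
{"summary": "final q (rad): -0.6403 1.1724 -0.0073"}


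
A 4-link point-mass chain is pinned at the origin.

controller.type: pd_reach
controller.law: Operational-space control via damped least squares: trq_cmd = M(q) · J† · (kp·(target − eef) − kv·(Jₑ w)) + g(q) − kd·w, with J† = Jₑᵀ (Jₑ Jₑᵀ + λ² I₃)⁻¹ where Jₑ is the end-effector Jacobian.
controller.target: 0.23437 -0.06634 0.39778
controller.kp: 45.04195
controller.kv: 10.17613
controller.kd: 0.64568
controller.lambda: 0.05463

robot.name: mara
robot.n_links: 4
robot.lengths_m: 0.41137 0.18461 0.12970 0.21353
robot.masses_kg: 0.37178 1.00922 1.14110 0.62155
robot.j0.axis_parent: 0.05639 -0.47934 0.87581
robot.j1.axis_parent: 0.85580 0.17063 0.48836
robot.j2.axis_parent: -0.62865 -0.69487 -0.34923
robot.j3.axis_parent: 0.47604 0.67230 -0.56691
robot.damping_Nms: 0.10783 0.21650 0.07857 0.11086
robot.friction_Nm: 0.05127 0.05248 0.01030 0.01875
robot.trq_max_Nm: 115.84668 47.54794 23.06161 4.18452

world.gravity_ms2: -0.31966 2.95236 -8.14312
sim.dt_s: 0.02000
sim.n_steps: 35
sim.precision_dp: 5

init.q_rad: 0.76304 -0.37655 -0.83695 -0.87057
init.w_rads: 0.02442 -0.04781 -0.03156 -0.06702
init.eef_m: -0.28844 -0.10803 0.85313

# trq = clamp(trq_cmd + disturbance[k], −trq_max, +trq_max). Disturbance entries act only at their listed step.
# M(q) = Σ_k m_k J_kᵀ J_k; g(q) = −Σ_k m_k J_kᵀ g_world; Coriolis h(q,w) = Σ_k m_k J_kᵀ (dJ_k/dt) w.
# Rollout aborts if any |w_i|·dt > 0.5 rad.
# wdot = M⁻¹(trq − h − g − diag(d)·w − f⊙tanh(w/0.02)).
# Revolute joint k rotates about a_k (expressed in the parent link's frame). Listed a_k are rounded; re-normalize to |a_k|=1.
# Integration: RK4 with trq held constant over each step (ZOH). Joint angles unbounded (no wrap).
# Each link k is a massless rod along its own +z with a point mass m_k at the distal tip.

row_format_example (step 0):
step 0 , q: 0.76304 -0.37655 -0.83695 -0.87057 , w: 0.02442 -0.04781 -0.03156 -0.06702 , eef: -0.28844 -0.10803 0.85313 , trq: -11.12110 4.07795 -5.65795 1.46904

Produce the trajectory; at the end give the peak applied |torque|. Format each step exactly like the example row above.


step 1 , q: 0.76228 -0.38971 -0.87014 -0.89549 , w: -0.10770 -1.21717 -3.15053 -2.23731 , eef: -0.28494 -0.10781 0.85176 , trq: -8.74264 4.02770 -2.61071 2.55026
step 2 , q: 0.75751 -0.40921 -0.92111 -0.90906 , w: -0.36767 -0.77191 -2.05272 0.70748 , eef: -0.27506 -0.10457 0.85208 , trq: -3.76388 3.06904 -2.43762 0.16755
step 3 , q: 0.74992 -0.43116 -0.97957 -0.91352 , w: -0.39401 -1.39037 -3.71207 -1.01615 , eef: -0.26140 -0.09962 0.85312 , trq: -1.75963 2.92934 -0.83959 1.25842
step 4 , q: 0.74259 -0.45681 -1.04752 -0.91376 , w: -0.33963 -1.19493 -3.13948 0.88787 , eef: -0.24520 -0.09413 0.85362 , trq: 1.96356 2.40334 -0.67944 -0.19305
step 5 , q: 0.73798 -0.48439 -1.11992 -0.90408 , w: -0.12310 -1.54573 -4.06586 0.13470 , eef: -0.22753 -0.08853 0.85335 , trq: 3.06213 2.45758 0.17789 0.36254
step 6 , q: 0.73821 -0.51442 -1.19930 -0.89035 , w: 0.14472 -1.46087 -3.89312 1.19011 , eef: -0.20922 -0.08382 0.85127 , trq: 4.81822 2.36667 0.32593 -0.35969
step 7 , q: 0.74430 -0.54419 -1.28104 -0.86879 , w: 0.46392 -1.50541 -4.27678 0.97374 , eef: -0.19082 -0.08012 0.84744 , trq: 4.68268 2.50422 0.68464 -0.11833
step 8 , q: 0.75666 -0.57248 -1.36574 -0.84484 , w: 0.77372 -1.32059 -4.20910 1.39064 , eef: -0.17285 -0.07796 0.84136 , trq: 4.60279 2.56135 0.77883 -0.34651
step 9 , q: 0.77495 -0.59663 -1.45042 -0.81805 , w: 1.05786 -1.08727 -4.27075 1.27200 , eef: -0.15543 -0.07718 0.83326 , trq: 3.68791 2.61022 0.93828 -0.20015
step 10 , q: 0.79846 -0.61485 -1.53454 -0.79190 , w: 1.29644 -0.72961 -4.15988 1.31337 , eef: -0.13866 -0.07766 0.82314 , trq: 2.92353 2.59355 1.04983 -0.21223
step 11 , q: 0.82631 -0.62528 -1.61657 -0.76695 , w: 1.49263 -0.30673 -4.06102 1.15640 , eef: -0.12245 -0.07887 0.81130 , trq: 2.07818 2.53165 1.21676 -0.12308
step 12 , q: 0.85770 -0.62661 -1.69593 -0.74473 , w: 1.65035 0.17271 -3.89946 1.03733 , eef: -0.10676 -0.08028 0.79792 , trq: 1.45410 2.45071 1.40911 -0.10850
step 13 , q: 0.89194 -0.61827 -1.77213 -0.72556 , w: 1.77678 0.66578 -3.73807 0.85593 , eef: -0.09162 -0.08118 0.78319 , trq: 0.84092 2.36786 1.64660 -0.08942
step 14 , q: 0.92837 -0.59972 -1.84462 -0.70996 , w: 1.86933 1.19172 -3.52962 0.68318 , eef: -0.07717 -0.08099 0.76735 , trq: 0.13182 2.22152 1.88447 -0.11243
step 15 , q: 0.96618 -0.57076 -1.91281 -0.69826 , w: 1.91386 1.70477 -3.30433 0.47541 , eef: -0.06363 -0.07919 0.75066 , trq: -0.98058 1.95993 2.11356 -0.14092
step 16 , q: 1.00402 -0.53246 -1.97637 -0.69065 , w: 1.87204 2.12319 -3.06309 0.28610 , eef: -0.05130 -0.07541 0.73342 , trq: -2.56744 1.55172 2.31823 -0.20911
step 17 , q: 1.03968 -0.48777 -2.03525 -0.68664 , w: 1.69372 2.34193 -2.83204 0.13298 , eef: -0.04038 -0.06952 0.71601 , trq: -4.33428 1.03992 2.51656 -0.32036
step 18 , q: 1.07014 -0.44144 -2.08982 -0.68499 , w: 1.35108 2.28658 -2.62764 0.06353 , eef: -0.03089 -0.06172 0.69884 , trq: -5.72028 0.55359 2.72652 -0.48890
step 19 , q: 1.09236 -0.39874 -2.14073 -0.68404 , w: 0.87022 1.98166 -2.46295 0.06903 , eef: -0.02254 -0.05257 0.68226 , trq: -6.37886 0.19578 2.94461 -0.68284
step 20 , q: 1.10425 -0.36357 -2.18879 -0.68289 , w: 0.32001 1.53558 -2.34282 0.08028 , eef: -0.01477 -0.04284 0.66652 , trq: -6.33181 -0.01258 3.14859 -0.83439
step 21 , q: 1.10517 -0.33768 -2.23458 -0.68117 , w: -0.22391 1.05686 -2.23470 0.11674 , eef: -0.00698 -0.03327 0.65177 , trq: -5.82523 -0.10271 3.29973 -0.95414
step 22 , q: 1.09584 -0.32087 -2.27830 -0.67892 , w: -0.70514 0.62757 -2.13639 0.12635 , eef: 0.00125 -0.02437 0.63801 , trq: -5.11456 -0.11823 3.39713 -1.01291
step 23 , q: 1.07767 -0.31192 -2.31995 -0.67635 , w: -1.10831 0.26966 -2.02868 0.14223 , eef: 0.01014 -0.01646 0.62521 , trq: -4.35525 -0.08961 3.43777 -1.04561
step 24 , q: 1.05227 -0.30932 -2.35943 -0.67363 , w: -1.42901 -0.00062 -1.91881 0.13273 , eef: 0.01973 -0.00968 0.61329 , trq: -3.63056 -0.04240 3.44083 -1.04059
step 25 , q: 1.02123 -0.31096 -2.39657 -0.67124 , w: -1.67228 -0.15934 -1.79477 0.10875 , eef: 0.02998 -0.00407 0.60216 , trq: -2.97034 -0.01535 3.41262 -1.01610
step 26 , q: 0.98597 -0.31542 -2.43115 -0.66890 , w: -1.85264 -0.28715 -1.66288 0.12929 , eef: 0.04074 0.00045 0.59172 , trq: -2.41079 0.02787 3.36375 -1.01640
step 27 , q: 0.94762 -0.32203 -2.46328 -0.66656 , w: -1.98116 -0.37513 -1.55000 0.10855 , eef: 0.05183 0.00391 0.58189 , trq: -1.92509 0.08053 3.31838 -0.98375
step 28 , q: 0.90713 -0.33018 -2.49307 -0.66423 , w: -2.06679 -0.44109 -1.42963 0.12660 , eef: 0.06308 0.00638 0.57259 , trq: -1.51683 0.13468 3.26090 -0.97716
step 29 , q: 0.86528 -0.33932 -2.52065 -0.66196 , w: -2.11826 -0.47488 -1.32702 0.10499 , eef: 0.07435 0.00793 0.56375 , trq: -1.15773 0.18737 3.21183 -0.94256
step 30 , q: 0.82269 -0.34902 -2.54609 -0.65968 , w: -2.14140 -0.49709 -1.21717 0.12364 , eef: 0.08550 0.00864 0.55534 , trq: -0.85317 0.23613 3.15445 -0.93732
step 31 , q: 0.77985 -0.35893 -2.56953 -0.65749 , w: -2.14249 -0.49533 -1.12686 0.09967 , eef: 0.09644 0.00861 0.54730 , trq: -0.57886 0.28083 3.10901 -0.90343
step 32 , q: 0.73718 -0.36878 -2.59108 -0.65529 , w: -2.12458 -0.49148 -1.02834 0.12096 , eef: 0.10708 0.00792 0.53961 , trq: -0.34509 0.32064 3.05580 -0.90311
step 33 , q: 0.69502 -0.37836 -2.61089 -0.65319 , w: -2.09248 -0.46852 -0.95203 0.09231 , eef: 0.11735 0.00666 0.53223 , trq: -0.12996 0.35628 3.01722 -0.86939
step 34 , q: 0.65363 -0.38754 -2.62906 -0.65108 , w: -2.04719 -0.45141 -0.86446 0.11850 , eef: 0.12719 0.00492 0.52516 , trq: 0.05116 0.38737 2.96901 -0.87606
step 35 , q: 0.61323 -0.39620 -2.64574 -0.64911 , w: -1.99308 -0.41660 -0.80298 0.08207 , eef: 0.13656 0.00276 0.51837
max |trq| (N·m): 11.12110


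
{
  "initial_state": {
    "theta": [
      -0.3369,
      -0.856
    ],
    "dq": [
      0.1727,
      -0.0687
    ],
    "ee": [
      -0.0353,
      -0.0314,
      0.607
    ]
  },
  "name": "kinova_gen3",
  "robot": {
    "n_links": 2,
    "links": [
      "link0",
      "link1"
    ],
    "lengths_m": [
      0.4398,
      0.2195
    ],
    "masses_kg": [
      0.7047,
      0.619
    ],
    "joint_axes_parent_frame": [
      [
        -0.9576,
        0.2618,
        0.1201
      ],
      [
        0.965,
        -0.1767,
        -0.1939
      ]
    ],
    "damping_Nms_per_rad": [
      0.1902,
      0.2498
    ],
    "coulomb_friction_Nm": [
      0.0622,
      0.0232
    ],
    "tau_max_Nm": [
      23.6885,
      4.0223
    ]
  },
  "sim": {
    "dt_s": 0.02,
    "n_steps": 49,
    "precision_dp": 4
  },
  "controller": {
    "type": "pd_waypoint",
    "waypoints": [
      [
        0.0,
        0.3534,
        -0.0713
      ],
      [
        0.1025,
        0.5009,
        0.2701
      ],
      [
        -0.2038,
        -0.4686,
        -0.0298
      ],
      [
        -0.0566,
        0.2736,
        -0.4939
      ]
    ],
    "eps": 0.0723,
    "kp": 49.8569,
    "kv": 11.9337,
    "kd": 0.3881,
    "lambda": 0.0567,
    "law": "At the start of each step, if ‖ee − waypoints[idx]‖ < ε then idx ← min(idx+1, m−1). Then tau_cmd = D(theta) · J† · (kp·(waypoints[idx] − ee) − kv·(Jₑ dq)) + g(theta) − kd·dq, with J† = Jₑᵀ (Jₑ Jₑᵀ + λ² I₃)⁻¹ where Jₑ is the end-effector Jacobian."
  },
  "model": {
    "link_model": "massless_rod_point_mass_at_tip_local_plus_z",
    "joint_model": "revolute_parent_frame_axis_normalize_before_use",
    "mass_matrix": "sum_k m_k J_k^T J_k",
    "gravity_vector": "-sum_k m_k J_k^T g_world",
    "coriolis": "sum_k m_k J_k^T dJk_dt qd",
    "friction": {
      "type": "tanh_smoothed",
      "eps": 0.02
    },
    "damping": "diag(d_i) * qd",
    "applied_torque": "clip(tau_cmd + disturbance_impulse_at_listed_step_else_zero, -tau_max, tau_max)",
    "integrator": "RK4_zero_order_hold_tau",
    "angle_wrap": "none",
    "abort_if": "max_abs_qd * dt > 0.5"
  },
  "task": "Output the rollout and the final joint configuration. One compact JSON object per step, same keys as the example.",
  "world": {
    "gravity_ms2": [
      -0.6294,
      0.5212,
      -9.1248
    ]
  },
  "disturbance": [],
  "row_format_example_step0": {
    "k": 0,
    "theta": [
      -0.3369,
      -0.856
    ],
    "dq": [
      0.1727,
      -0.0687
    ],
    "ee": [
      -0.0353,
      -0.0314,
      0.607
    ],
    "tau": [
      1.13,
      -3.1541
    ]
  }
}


{"k":1,"theta":[-0.3406,-0.8975],"dq":[-0.4913,-3.8551],"ee":[-0.0354,-0.0258,0.6023],"tau":[1.396,-0.9976]}
{"k":2,"theta":[-0.3506,-0.9798],"dq":[-0.5058,-4.3453],"ee":[-0.0362,-0.0168,0.5923],"tau":[1.9996,-0.6742]}
{"k":3,"theta":[-0.3596,-1.0666],"dq":[-0.3888,-4.3544],"ee":[-0.0371,-0.0069,0.5807],"tau":[2.4376,-0.5725]}
{"k":4,"theta":[-0.3657,-1.1528],"dq":[-0.2235,-4.2799],"ee":[-0.0378,0.0035,0.5682],"tau":[2.6985,-0.4781]}
{"k":5,"theta":[-0.3682,-1.2372],"dq":[-0.0296,-4.182],"ee":[-0.0383,0.0147,0.555],"tau":[2.8236,-0.3679]}
{"k":6,"theta":[-0.3667,-1.3197],"dq":[0.1762,-4.0809],"ee":[-0.0386,0.0265,0.5411],"tau":[2.8763,-0.2419]}
{"k":7,"theta":[-0.361,-1.3999],"dq":[0.398,-3.9585],"ee":[-0.0386,0.0391,0.5267],"tau":[2.8545,-0.1149]}
{"k":8,"theta":[-0.3507,-1.4775],"dq":[0.632,-3.8179],"ee":[-0.0383,0.0523,0.5118],"tau":[2.7708,0.0093]}
{"k":9,"theta":[-0.3356,-1.5522],"dq":[0.8736,-3.6615],"ee":[-0.0378,0.0661,0.4965],"tau":[2.6391,0.1267]}
{"k":10,"theta":[-0.3157,-1.6236],"dq":[1.1188,-3.4903],"ee":[-0.037,0.0803,0.4809],"tau":[2.468,0.2333]}
{"k":11,"theta":[-0.2909,-1.6915],"dq":[1.3638,-3.305],"ee":[-0.036,0.095,0.4649],"tau":[2.2626,0.3261]}
{"k":12,"theta":[-0.2612,-1.7556],"dq":[1.6051,-3.1069],"ee":[-0.0348,0.1099,0.4488],"tau":[2.0254,0.4025]}
{"k":13,"theta":[-0.2268,-1.8156],"dq":[1.8391,-2.8976],"ee":[-0.0335,0.125,0.4325],"tau":[1.757,0.4611]}
{"k":14,"theta":[-0.1878,-1.8713],"dq":[2.0621,-2.6794],"ee":[-0.032,0.1403,0.4161],"tau":[1.4572,0.5012]}
{"k":15,"theta":[-0.1445,-1.9226],"dq":[2.2706,-2.4546],"ee":[-0.0303,0.1557,0.3996],"tau":[1.1258,0.5229]}
{"k":16,"theta":[-0.0972,-1.9694],"dq":[2.4611,-2.2262],"ee":[-0.0286,0.1711,0.383],"tau":[0.7627,0.5269]}
{"k":17,"theta":[-0.0463,-2.0117],"dq":[2.6305,-1.9973],"ee":[-0.0268,0.1864,0.3662],"tau":[0.3692,0.5148]}
{"k":18,"theta":[0.0078,-2.0494],"dq":[2.7759,-1.7711],"ee":[-0.025,0.2016,0.3493],"tau":[-0.0521,0.4882]}
{"k":19,"theta":[0.0645,-2.0826],"dq":[2.8951,-1.5507],"ee":[-0.0233,0.2166,0.3323],"tau":[-0.4967,0.4496]}
{"k":20,"theta":[0.1232,-2.1115],"dq":[2.9863,-1.3392],"ee":[-0.0215,0.2313,0.3151],"tau":[-0.9585,0.4014]}
{"k":21,"theta":[0.1836,-2.1364],"dq":[3.0484,-1.1393],"ee":[-0.0199,0.2456,0.2976],"tau":[-1.4298,0.3463]}
{"k":22,"theta":[0.2448,-2.1573],"dq":[3.0811,-0.9534],"ee":[-0.0184,0.2594,0.28],"tau":[-1.9016,0.2867]}
{"k":23,"theta":[0.3065,-2.1747],"dq":[3.0851,-0.7833],"ee":[-0.0171,0.2725,0.2623],"tau":[-2.3646,0.2251]}
{"k":24,"theta":[0.3679,-2.1889],"dq":[3.0615,-0.6303],"ee":[-0.016,0.285,0.2444],"tau":[-2.8095,0.1636]}
{"k":25,"theta":[0.4286,-2.2002],"dq":[3.0125,-0.495],"ee":[-0.0151,0.2966,0.2265],"tau":[-3.2282,0.1039]}
{"k":26,"theta":[0.4881,-2.2089],"dq":[2.9407,-0.3776],"ee":[-0.0144,0.3073,0.2087],"tau":[-3.6135,0.0473]}
{"k":27,"theta":[0.546,-2.2155],"dq":[2.849,-0.2777],"ee":[-0.014,0.317,0.191],"tau":[-3.9604,-0.0053]}
{"k":28,"theta":[0.6019,-2.2202],"dq":[2.7408,-0.1941],"ee":[-0.0138,0.3258,0.1737],"tau":[-4.2657,-0.0534]}
{"k":29,"theta":[0.6555,-2.2234],"dq":[2.6195,-0.1258],"ee":[-0.0138,0.3335,0.1568],"tau":[-4.5279,-0.0969]}
{"k":30,"theta":[0.7065,-2.2254],"dq":[2.4885,-0.0711],"ee":[-0.014,0.3403,0.1404],"tau":[-4.7476,-0.1357]}
{"k":31,"theta":[0.7549,-2.2264],"dq":[2.3509,-0.0287],"ee":[-0.0143,0.3462,0.1247],"tau":[-4.9266,-0.1701]}
{"k":32,"theta":[0.8005,-2.2267],"dq":[2.21,-0.0022],"ee":[-0.0149,0.3511,0.1096],"tau":[-5.0676,-0.1966]}
{"k":33,"theta":[0.8432,-2.2267],"dq":[2.0683,0.0087],"ee":[-0.0155,0.3553,0.0953],"tau":[-5.1739,-0.2147]}
{"k":34,"theta":[0.8832,-2.2264],"dq":[1.9277,0.0156],"ee":[-0.0163,0.3586,0.0818],"tau":[-5.2498,-0.2321]}
{"k":35,"theta":[0.9203,-2.2261],"dq":[1.7898,0.021],"ee":[-0.0172,0.3613,0.0692],"tau":[-5.2997,-0.2497]}
{"k":36,"theta":[0.9548,-2.2257],"dq":[1.6561,0.025],"ee":[-0.0181,0.3634,0.0574],"tau":[-5.3278,-0.2674]}
{"k":37,"theta":[0.9866,-2.2251],"dq":[1.5277,0.0276],"ee":[-0.019,0.365,0.0464],"tau":[-5.3382,-0.2845]}
{"k":38,"theta":[1.0159,-2.2246],"dq":[1.4053,0.0288],"ee":[-0.0199,0.3662,0.0363],"tau":[-5.3343,-0.301]}
{"k":39,"theta":[1.0429,-2.224],"dq":[1.2894,0.0289],"ee":[-0.0209,0.3671,0.027],"tau":[-5.3192,-0.3165]}
{"k":40,"theta":[1.0676,-2.2235],"dq":[1.1805,0.0281],"ee":[-0.0218,0.3677,0.0184],"tau":[-5.2957,-0.3312]}
{"k":41,"theta":[1.0901,-2.223],"dq":[1.0786,0.0267],"ee":[-0.0227,0.3681,0.0105],"tau":[-5.2661,-0.3449]}
{"k":42,"theta":[1.1108,-2.2225],"dq":[0.9838,0.025],"ee":[-0.0235,0.3682,0.0034],"tau":[-5.2322,-0.3578]}
{"k":43,"theta":[1.1296,-2.222],"dq":[0.8959,0.0232],"ee":[-0.0243,0.3683,-0.0031],"tau":[-5.1957,-0.37]}
{"k":44,"theta":[1.1467,-2.2216],"dq":[0.8146,0.0213],"ee":[-0.0251,0.3682,-0.0091],"tau":[-16.0021,0.1015]}
{"k":45,"theta":[1.1517,-2.2154],"dq":[-0.3014,0.5709],"ee":[-0.025,0.3694,-0.0112],"tau":[-12.9598,-0.1881]}
{"k":46,"theta":[1.1379,-2.2021],"dq":[-1.0763,0.7487],"ee":[-0.0237,0.3723,-0.007],"tau":[-10.5326,-0.1757]}
{"k":47,"theta":[1.1111,-2.1862],"dq":[-1.5969,0.8461],"ee":[-0.0216,0.3757,0.0018],"tau":[-8.5943,-0.0924]}
{"k":48,"theta":[1.0759,-2.1683],"dq":[-1.9201,0.9333],"ee":[-0.0191,0.3792,0.0138],"tau":[-7.0542,-0.0004]}
{"k":49,"theta":[1.0358,-2.1487],"dq":[-2.0907,1.0174],"ee":[-0.0164,0.3825,0.0279]}
{"summary": "final theta (rad): 1.0358 -2.1487"}


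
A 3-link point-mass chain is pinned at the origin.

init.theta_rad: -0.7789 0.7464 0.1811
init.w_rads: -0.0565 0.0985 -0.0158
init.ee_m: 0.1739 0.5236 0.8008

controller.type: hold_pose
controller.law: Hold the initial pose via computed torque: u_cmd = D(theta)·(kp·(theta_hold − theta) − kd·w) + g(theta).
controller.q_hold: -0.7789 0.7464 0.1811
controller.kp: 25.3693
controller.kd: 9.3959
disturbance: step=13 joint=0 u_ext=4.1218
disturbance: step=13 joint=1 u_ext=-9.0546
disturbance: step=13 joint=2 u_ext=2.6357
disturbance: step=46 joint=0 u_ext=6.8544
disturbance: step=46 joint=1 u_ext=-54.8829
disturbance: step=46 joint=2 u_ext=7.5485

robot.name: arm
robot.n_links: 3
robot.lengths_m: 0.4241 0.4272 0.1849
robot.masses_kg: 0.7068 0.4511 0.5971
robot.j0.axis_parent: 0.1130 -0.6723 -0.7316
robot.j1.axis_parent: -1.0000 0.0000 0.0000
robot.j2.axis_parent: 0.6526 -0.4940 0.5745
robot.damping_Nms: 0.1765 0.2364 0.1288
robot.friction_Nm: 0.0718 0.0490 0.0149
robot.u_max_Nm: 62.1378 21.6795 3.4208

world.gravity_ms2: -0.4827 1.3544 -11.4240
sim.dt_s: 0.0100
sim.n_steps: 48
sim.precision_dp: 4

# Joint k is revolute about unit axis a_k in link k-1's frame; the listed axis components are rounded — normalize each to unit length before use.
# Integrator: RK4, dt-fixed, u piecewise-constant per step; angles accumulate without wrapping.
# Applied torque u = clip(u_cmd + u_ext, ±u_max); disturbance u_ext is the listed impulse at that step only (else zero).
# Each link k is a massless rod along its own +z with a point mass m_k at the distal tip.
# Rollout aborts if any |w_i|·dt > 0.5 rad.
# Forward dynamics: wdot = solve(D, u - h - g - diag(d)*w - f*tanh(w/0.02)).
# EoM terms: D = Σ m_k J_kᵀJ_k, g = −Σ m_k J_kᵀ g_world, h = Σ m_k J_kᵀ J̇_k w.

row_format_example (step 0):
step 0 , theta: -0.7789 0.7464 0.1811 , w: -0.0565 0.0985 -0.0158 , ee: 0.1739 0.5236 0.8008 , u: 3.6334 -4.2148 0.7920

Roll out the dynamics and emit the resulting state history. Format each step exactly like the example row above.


step 1 , theta: -0.7794 0.7473 0.1809 , w: -0.0461 0.0866 -0.0220 , ee: 0.1736 0.5240 0.8004 , u: 3.6155 -4.1888 0.7875
step 2 , theta: -0.7798 0.7481 0.1807 , w: -0.0370 0.0762 -0.0233 , ee: 0.1733 0.5243 0.8001 , u: 3.5990 -4.1647 0.7832
step 3 , theta: -0.7802 0.7489 0.1804 , w: -0.0291 0.0669 -0.0227 , ee: 0.1730 0.5246 0.7998 , u: 3.5839 -4.1422 0.7791
step 4 , theta: -0.7804 0.7495 0.1802 , w: -0.0223 0.0584 -0.0212 , ee: 0.1728 0.5249 0.7995 , u: 3.5703 -4.1213 0.7752
step 5 , theta: -0.7806 0.7500 0.1800 , w: -0.0166 0.0506 -0.0190 , ee: 0.1726 0.5251 0.7993 , u: 3.5585 -4.1019 0.7717
step 6 , theta: -0.7808 0.7505 0.1798 , w: -0.0122 0.0435 -0.0166 , ee: 0.1724 0.5253 0.7991 , u: 3.5483 -4.0838 0.7684
step 7 , theta: -0.7809 0.7509 0.1797 , w: -0.0088 0.0369 -0.0142 , ee: 0.1722 0.5255 0.7989 , u: 3.5399 -4.0671 0.7654
step 8 , theta: -0.7809 0.7512 0.1796 , w: -0.0063 0.0308 -0.0121 , ee: 0.1721 0.5256 0.7988 , u: 3.5329 -4.0515 0.7627
step 9 , theta: -0.7810 0.7515 0.1795 , w: -0.0044 0.0252 -0.0103 , ee: 0.1720 0.5257 0.7987 , u: 3.5272 -4.0373 0.7603
step 10 , theta: -0.7810 0.7517 0.1794 , w: -0.0030 0.0202 -0.0086 , ee: 0.1719 0.5258 0.7986 , u: 3.5224 -4.0243 0.7581
step 11 , theta: -0.7810 0.7519 0.1793 , w: -0.0020 0.0157 -0.0071 , ee: 0.1718 0.5259 0.7986 , u: 3.5184 -4.0125 0.7562
step 12 , theta: -0.7811 0.7521 0.1792 , w: -0.0012 0.0119 -0.0055 , ee: 0.1717 0.5259 0.7985 , u: 3.5151 -4.0021 0.7544
step 13 , theta: -0.7811 0.7522 0.1792 , w: -0.0006 0.0086 -0.0041 , ee: 0.1717 0.5260 0.7985 , u: 7.6341 -13.0475 3.3886
step 14 , theta: -0.7810 0.7521 0.1879 , w: 0.0230 -0.0257 1.6887 , ee: 0.1720 0.5249 0.7993 , u: 3.1206 -3.1194 0.5066
step 15 , theta: -0.7806 0.7516 0.2022 , w: 0.0494 -0.0712 1.1835 , ee: 0.1727 0.5231 0.8008 , u: 3.1539 -3.1676 0.5305
step 16 , theta: -0.7800 0.7508 0.2121 , w: 0.0622 -0.0980 0.8275 , ee: 0.1733 0.5216 0.8021 , u: 3.1861 -3.2153 0.5497
step 17 , theta: -0.7794 0.7497 0.2191 , w: 0.0665 -0.1117 0.5766 , ee: 0.1739 0.5203 0.8032 , u: 3.2168 -3.2615 0.5655
step 18 , theta: -0.7787 0.7486 0.2239 , w: 0.0654 -0.1165 0.3997 , ee: 0.1745 0.5192 0.8041 , u: 3.2458 -3.3059 0.5789
step 19 , theta: -0.7781 0.7474 0.2273 , w: 0.0610 -0.1154 0.2748 , ee: 0.1750 0.5183 0.8048 , u: 3.2730 -3.3482 0.5903
step 20 , theta: -0.7775 0.7463 0.2296 , w: 0.0547 -0.1104 0.1865 , ee: 0.1755 0.5176 0.8055 , u: 3.2985 -3.3883 0.6004
step 21 , theta: -0.7770 0.7452 0.2311 , w: 0.0475 -0.1031 0.1238 , ee: 0.1759 0.5170 0.8061 , u: 3.3222 -3.4261 0.6093
step 22 , theta: -0.7766 0.7442 0.2321 , w: 0.0399 -0.0944 0.0788 , ee: 0.1763 0.5165 0.8065 , u: 3.3444 -3.4617 0.6173
step 23 , theta: -0.7762 0.7433 0.2327 , w: 0.0323 -0.0851 0.0464 , ee: 0.1767 0.5160 0.8069 , u: 3.3648 -3.4952 0.6246
step 24 , theta: -0.7759 0.7425 0.2331 , w: 0.0252 -0.0754 0.0242 , ee: 0.1770 0.5157 0.8072 , u: 3.3834 -3.5265 0.6312
step 25 , theta: -0.7757 0.7418 0.2333 , w: 0.0184 -0.0652 0.0130 , ee: 0.1772 0.5154 0.8075 , u: 3.4001 -3.5558 0.6370
step 26 , theta: -0.7756 0.7412 0.2334 , w: 0.0124 -0.0548 0.0084 , ee: 0.1775 0.5152 0.8077 , u: 3.4145 -3.5831 0.6421
step 27 , theta: -0.7755 0.7407 0.2334 , w: 0.0077 -0.0450 0.0058 , ee: 0.1777 0.5150 0.8079 , u: 3.4267 -3.6086 0.6466
step 28 , theta: -0.7754 0.7403 0.2335 , w: 0.0042 -0.0360 0.0038 , ee: 0.1778 0.5148 0.8081 , u: 3.4367 -3.6323 0.6508
step 29 , theta: -0.7754 0.7400 0.2335 , w: 0.0017 -0.0277 0.0020 , ee: 0.1780 0.5147 0.8082 , u: 3.4449 -3.6542 0.6546
step 30 , theta: -0.7754 0.7397 0.2335 , w: -0.0001 -0.0202 0.0002 , ee: 0.1781 0.5146 0.8082 , u: 3.4517 -3.6743 0.6581
step 31 , theta: -0.7754 0.7396 0.2335 , w: -0.0014 -0.0137 -0.0017 , ee: 0.1781 0.5146 0.8083 , u: 3.4574 -3.6925 0.6612
step 32 , theta: -0.7754 0.7395 0.2335 , w: -0.0024 -0.0081 -0.0038 , ee: 0.1782 0.5146 0.8083 , u: 3.4622 -3.7085 0.6640
step 33 , theta: -0.7754 0.7394 0.2334 , w: -0.0032 -0.0034 -0.0060 , ee: 0.1782 0.5146 0.8083 , u: 3.4662 -3.7226 0.6665
step 34 , theta: -0.7754 0.7394 0.2334 , w: -0.0038 0.0004 -0.0081 , ee: 0.1782 0.5146 0.8083 , u: 3.4697 -3.7348 0.6687
step 35 , theta: -0.7755 0.7394 0.2333 , w: -0.0043 0.0036 -0.0100 , ee: 0.1782 0.5146 0.8083 , u: 3.4726 -3.7454 0.6706
step 36 , theta: -0.7755 0.7395 0.2332 , w: -0.0048 0.0063 -0.0117 , ee: 0.1782 0.5146 0.8083 , u: 3.4751 -3.7547 0.6723
step 37 , theta: -0.7756 0.7395 0.2330 , w: -0.0051 0.0085 -0.0131 , ee: 0.1782 0.5147 0.8082 , u: 3.4772 -3.7628 0.6739
step 38 , theta: -0.7756 0.7396 0.2329 , w: -0.0054 0.0104 -0.0143 , ee: 0.1781 0.5147 0.8082 , u: 3.4790 -3.7701 0.6752
step 39 , theta: -0.7757 0.7397 0.2328 , w: -0.0056 0.0119 -0.0152 , ee: 0.1781 0.5148 0.8081 , u: 3.4805 -3.7765 0.6765
step 40 , theta: -0.7757 0.7399 0.2326 , w: -0.0058 0.0132 -0.0160 , ee: 0.1780 0.5149 0.8081 , u: 3.4818 -3.7823 0.6776
step 41 , theta: -0.7758 0.7400 0.2324 , w: -0.0059 0.0143 -0.0167 , ee: 0.1780 0.5149 0.8080 , u: 3.4829 -3.7875 0.6787
step 42 , theta: -0.7759 0.7402 0.2323 , w: -0.0060 0.0152 -0.0172 , ee: 0.1779 0.5150 0.8079 , u: 3.4838 -3.7923 0.6796
step 43 , theta: -0.7759 0.7403 0.2321 , w: -0.0061 0.0159 -0.0176 , ee: 0.1779 0.5151 0.8078 , u: 3.4846 -3.7966 0.6805
step 44 , theta: -0.7760 0.7405 0.2319 , w: -0.0062 0.0165 -0.0179 , ee: 0.1778 0.5152 0.8078 , u: 3.4853 -3.8006 0.6814
step 45 , theta: -0.7760 0.7406 0.2317 , w: -0.0062 0.0170 -0.0181 , ee: 0.1777 0.5153 0.8077 , u: 3.4858 -3.8042 0.6821
step 46 , theta: -0.7761 0.7408 0.2316 , w: -0.0062 0.0174 -0.0183 , ee: 0.1777 0.5154 0.8076 , u: 10.3407 -21.6795 3.4208
step 47 , theta: -0.7746 0.7378 0.2279 , w: 0.3012 -0.6183 -0.6669 , ee: 0.1786 0.5145 0.8085 , u: 2.8478 -2.1161 0.4190
step 48 , theta: -0.7719 0.7321 0.2227 , w: 0.2436 -0.5218 -0.3933 , ee: 0.1803 0.5128 0.8103


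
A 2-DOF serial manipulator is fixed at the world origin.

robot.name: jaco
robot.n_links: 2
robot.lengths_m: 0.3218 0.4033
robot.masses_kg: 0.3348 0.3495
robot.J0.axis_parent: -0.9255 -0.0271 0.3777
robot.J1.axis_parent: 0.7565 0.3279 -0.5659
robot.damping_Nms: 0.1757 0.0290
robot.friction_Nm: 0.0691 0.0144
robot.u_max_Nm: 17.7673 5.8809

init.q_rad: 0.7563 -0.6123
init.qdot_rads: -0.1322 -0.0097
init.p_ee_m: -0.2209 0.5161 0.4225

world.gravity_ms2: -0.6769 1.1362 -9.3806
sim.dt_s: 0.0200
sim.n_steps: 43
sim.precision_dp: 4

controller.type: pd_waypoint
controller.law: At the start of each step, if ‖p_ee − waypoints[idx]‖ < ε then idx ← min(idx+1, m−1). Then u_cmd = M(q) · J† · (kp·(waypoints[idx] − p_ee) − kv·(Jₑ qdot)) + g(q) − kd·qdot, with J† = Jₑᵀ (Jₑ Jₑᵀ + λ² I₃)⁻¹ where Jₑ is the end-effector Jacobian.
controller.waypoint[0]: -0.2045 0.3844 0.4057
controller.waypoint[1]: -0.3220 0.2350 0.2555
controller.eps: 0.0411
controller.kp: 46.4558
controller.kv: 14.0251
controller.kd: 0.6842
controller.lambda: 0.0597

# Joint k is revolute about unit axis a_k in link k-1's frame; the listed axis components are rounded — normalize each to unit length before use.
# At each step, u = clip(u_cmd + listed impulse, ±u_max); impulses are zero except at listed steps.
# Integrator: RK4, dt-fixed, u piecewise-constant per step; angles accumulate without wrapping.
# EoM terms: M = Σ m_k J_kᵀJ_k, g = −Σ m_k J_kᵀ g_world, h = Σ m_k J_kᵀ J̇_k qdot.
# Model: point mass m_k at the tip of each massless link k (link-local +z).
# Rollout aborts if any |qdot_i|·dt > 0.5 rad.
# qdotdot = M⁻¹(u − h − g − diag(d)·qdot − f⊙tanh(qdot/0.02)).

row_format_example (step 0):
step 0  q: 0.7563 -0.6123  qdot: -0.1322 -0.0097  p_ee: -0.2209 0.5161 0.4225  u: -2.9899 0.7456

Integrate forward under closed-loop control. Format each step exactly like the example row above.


step 1  q: 0.7523 -0.6149  qdot: -0.2702 -0.2448  p_ee: -0.2207 0.5149 0.4238  u: -2.7554 0.9165
step 2  q: 0.7468 -0.6193  qdot: -0.2800 -0.2021  p_ee: -0.2206 0.5132 0.4254  u: -2.6614 0.8517
step 3  q: 0.7410 -0.6233  qdot: -0.2918 -0.1962  p_ee: -0.2203 0.5114 0.4272  u: -2.5887 0.8290
step 4  q: 0.7352 -0.6272  qdot: -0.2953 -0.1901  p_ee: -0.2200 0.5095 0.4291  u: -2.5385 0.8124
step 5  q: 0.7293 -0.6309  qdot: -0.2944 -0.1866  p_ee: -0.2197 0.5077 0.4311  u: -2.5026 0.8021
step 6  q: 0.7234 -0.6346  qdot: -0.2906 -0.1844  p_ee: -0.2194 0.5058 0.4330  u: -2.4765 0.7958
step 7  q: 0.7177 -0.6383  qdot: -0.2850 -0.1832  p_ee: -0.2191 0.5040 0.4348  u: -2.4568 0.7921
step 8  q: 0.7121 -0.6420  qdot: -0.2783 -0.1825  p_ee: -0.2188 0.5021 0.4366  u: -2.4416 0.7903
step 9  q: 0.7066 -0.6456  qdot: -0.2709 -0.1822  p_ee: -0.2186 0.5004 0.4383  u: -2.4295 0.7895
step 10  q: 0.7012 -0.6492  qdot: -0.2633 -0.1821  p_ee: -0.2183 0.4986 0.4399  u: -2.4194 0.7896
step 11  q: 0.6961 -0.6529  qdot: -0.2555 -0.1822  p_ee: -0.2181 0.4970 0.4415  u: -2.4107 0.7901
step 12  q: 0.6910 -0.6565  qdot: -0.2478 -0.1822  p_ee: -0.2180 0.4953 0.4430  u: -2.4030 0.7910
step 13  q: 0.6861 -0.6602  qdot: -0.2402 -0.1822  p_ee: -0.2179 0.4937 0.4444  u: -2.3960 0.7920
step 14  q: 0.6814 -0.6638  qdot: -0.2328 -0.1823  p_ee: -0.2178 0.4922 0.4457  u: -2.3895 0.7931
step 15  q: 0.6768 -0.6674  qdot: -0.2256 -0.1822  p_ee: -0.2177 0.4907 0.4469  u: -2.3834 0.7943
step 16  q: 0.6724 -0.6711  qdot: -0.2187 -0.1821  p_ee: -0.2177 0.4892 0.4481  u: -2.3776 0.7955
step 17  q: 0.6681 -0.6747  qdot: -0.2120 -0.1819  p_ee: -0.2177 0.4878 0.4492  u: -2.3720 0.7966
step 18  q: 0.6639 -0.6783  qdot: -0.2055 -0.1817  p_ee: -0.2177 0.4864 0.4503  u: -2.3666 0.7978
step 19  q: 0.6599 -0.6820  qdot: -0.1992 -0.1814  p_ee: -0.2178 0.4850 0.4512  u: -2.3614 0.7989
step 20  q: 0.6560 -0.6856  qdot: -0.1932 -0.1810  p_ee: -0.2178 0.4837 0.4522  u: -2.3563 0.8000
step 21  q: 0.6522 -0.6892  qdot: -0.1875 -0.1805  p_ee: -0.2179 0.4825 0.4530  u: -2.3513 0.8011
step 22  q: 0.6485 -0.6928  qdot: -0.1819 -0.1800  p_ee: -0.2181 0.4812 0.4538  u: -2.3464 0.8021
step 23  q: 0.6449 -0.6964  qdot: -0.1765 -0.1794  p_ee: -0.2182 0.4800 0.4546  u: -2.3416 0.8031
step 24  q: 0.6414 -0.7000  qdot: -0.1714 -0.1787  p_ee: -0.2184 0.4788 0.4553  u: -2.3369 0.8040
step 25  q: 0.6380 -0.7035  qdot: -0.1664 -0.1780  p_ee: -0.2185 0.4777 0.4560  u: -2.3323 0.8049
step 26  q: 0.6348 -0.7071  qdot: -0.1617 -0.1772  p_ee: -0.2187 0.4766 0.4566  u: -2.3278 0.8058
step 27  q: 0.6316 -0.7106  qdot: -0.1571 -0.1764  p_ee: -0.2189 0.4755 0.4572  u: -2.3234 0.8066
step 28  q: 0.6285 -0.7141  qdot: -0.1527 -0.1755  p_ee: -0.2192 0.4745 0.4577  u: -2.3191 0.8074
step 29  q: 0.6255 -0.7176  qdot: -0.1484 -0.1746  p_ee: -0.2194 0.4734 0.4582  u: -2.3149 0.8082
step 30  q: 0.6225 -0.7211  qdot: -0.1443 -0.1736  p_ee: -0.2196 0.4725 0.4587  u: -2.3107 0.8090
step 31  q: 0.6197 -0.7246  qdot: -0.1404 -0.1726  p_ee: -0.2199 0.4715 0.4591  u: -2.3066 0.8097
step 32  q: 0.6169 -0.7280  qdot: -0.1366 -0.1715  p_ee: -0.2202 0.4705 0.4595  u: -2.3026 0.8104
step 33  q: 0.6142 -0.7314  qdot: -0.1329 -0.1704  p_ee: -0.2204 0.4696 0.4599  u: -2.2986 0.8110
step 34  q: 0.6116 -0.7348  qdot: -0.1294 -0.1693  p_ee: -0.2207 0.4687 0.4602  u: -2.2948 0.8116
step 35  q: 0.6091 -0.7382  qdot: -0.1260 -0.1681  p_ee: -0.2210 0.4678 0.4606  u: -2.2910 0.8122
step 36  q: 0.6066 -0.7415  qdot: -0.1227 -0.1669  p_ee: -0.2213 0.4670 0.4609  u: -2.2872 0.8128
step 37  q: 0.6042 -0.7448  qdot: -0.1195 -0.1656  p_ee: -0.2216 0.4661 0.4611  u: -2.2836 0.8134
step 38  q: 0.6018 -0.7481  qdot: -0.1165 -0.1644  p_ee: -0.2220 0.4653 0.4614  u: -2.2800 0.8139
step 39  q: 0.5995 -0.7514  qdot: -0.1135 -0.1631  p_ee: -0.2223 0.4645 0.4616  u: -2.2764 0.8144
step 40  q: 0.5973 -0.7547  qdot: -0.1107 -0.1618  p_ee: -0.2226 0.4638 0.4618  u: -2.2729 0.8149
step 41  q: 0.5951 -0.7579  qdot: -0.1079 -0.1604  p_ee: -0.2229 0.4630 0.4620  u: -2.2695 0.8154
step 42  q: 0.5929 -0.7611  qdot: -0.1053 -0.1591  p_ee: -0.2233 0.4623 0.4621  u: -2.2661 0.8159
step 43  q: 0.5909 -0.7642  qdot: -0.1027 -0.1577  p_ee: -0.2236 0.4615 0.4623


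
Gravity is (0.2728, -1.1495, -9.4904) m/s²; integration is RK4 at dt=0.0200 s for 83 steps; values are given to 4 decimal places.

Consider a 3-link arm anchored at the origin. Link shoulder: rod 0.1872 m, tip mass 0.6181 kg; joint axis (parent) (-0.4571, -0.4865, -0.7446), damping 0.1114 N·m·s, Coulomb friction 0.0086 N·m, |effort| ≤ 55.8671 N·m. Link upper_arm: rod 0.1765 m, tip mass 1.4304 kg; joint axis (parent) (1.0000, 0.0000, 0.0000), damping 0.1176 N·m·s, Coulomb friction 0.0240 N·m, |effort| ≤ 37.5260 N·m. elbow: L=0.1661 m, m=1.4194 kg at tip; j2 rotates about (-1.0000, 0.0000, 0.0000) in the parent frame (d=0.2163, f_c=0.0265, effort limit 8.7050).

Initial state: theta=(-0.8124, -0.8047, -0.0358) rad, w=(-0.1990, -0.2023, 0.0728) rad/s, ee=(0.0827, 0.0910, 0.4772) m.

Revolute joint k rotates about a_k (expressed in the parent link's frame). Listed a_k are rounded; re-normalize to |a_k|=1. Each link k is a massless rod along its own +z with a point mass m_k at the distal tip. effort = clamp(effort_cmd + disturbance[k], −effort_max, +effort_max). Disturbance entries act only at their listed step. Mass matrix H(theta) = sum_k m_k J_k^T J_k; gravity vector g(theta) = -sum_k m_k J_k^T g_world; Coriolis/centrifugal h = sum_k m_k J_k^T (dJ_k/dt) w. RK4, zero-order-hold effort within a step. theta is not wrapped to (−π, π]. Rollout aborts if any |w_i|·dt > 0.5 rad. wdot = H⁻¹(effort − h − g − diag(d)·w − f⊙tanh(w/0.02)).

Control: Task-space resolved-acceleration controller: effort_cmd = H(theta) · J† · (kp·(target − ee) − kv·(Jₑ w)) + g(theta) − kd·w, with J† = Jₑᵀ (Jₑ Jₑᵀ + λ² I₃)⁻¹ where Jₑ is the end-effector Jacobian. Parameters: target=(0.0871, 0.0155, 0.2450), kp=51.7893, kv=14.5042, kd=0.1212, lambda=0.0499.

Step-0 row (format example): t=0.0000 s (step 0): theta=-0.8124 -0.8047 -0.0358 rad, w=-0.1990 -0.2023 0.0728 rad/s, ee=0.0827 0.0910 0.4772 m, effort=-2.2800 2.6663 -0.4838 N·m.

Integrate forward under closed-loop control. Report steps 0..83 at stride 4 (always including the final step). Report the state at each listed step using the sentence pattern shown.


t=0.0800 s (step 4): theta=-1.0439 -0.9191 0.0276 rad, w=-4.3934 -1.8750 1.4579 rad/s, ee=0.0841 0.0866 0.4629 m, effort=0.3369 1.5673 -0.3348 N·m.
t=0.1600 s (step 8): theta=-1.3810 -1.0469 0.1561 rad, w=-3.6926 -1.2595 1.5902 rad/s, ee=0.0832 0.0652 0.4427 m, effort=1.8468 0.7758 -0.3187 N·m.
t=0.2400 s (step 12): theta=-1.6260 -1.1233 0.2766 rad, w=-2.5214 -0.6872 1.4650 rad/s, ee=0.0823 0.0412 0.4253 m, effort=2.0577 0.9520 -0.4965 N·m.
t=0.3200 s (step 16): theta=-1.7965 -1.1616 0.3935 rad, w=-1.8014 -0.2941 1.4752 rad/s, ee=0.0828 0.0210 0.4098 m, effort=2.1595 1.0849 -0.6616 N·m.
t=0.4000 s (step 20): theta=-1.9210 -1.1739 0.5121 rad, w=-1.3417 -0.0274 1.4961 rad/s, ee=0.0847 0.0052 0.3951 m, effort=2.2928 1.0823 -0.7983 N·m.
t=0.4800 s (step 24): theta=-2.0156 -1.1707 0.6289 rad, w=-1.0374 0.1026 1.4403 rad/s, ee=0.0873 -0.0067 0.3810 m, effort=2.4182 1.0535 -0.9290 N·m.
t=0.5600 s (step 28): theta=-2.0883 -1.1585 0.7421 rad, w=-0.7873 0.1993 1.3968 rad/s, ee=0.0898 -0.0155 0.3675 m, effort=2.5024 1.0091 -1.0621 N·m.
t=0.6400 s (step 32): theta=-2.1429 -1.1403 0.8509 rad, w=-0.5841 0.2553 1.3294 rad/s, ee=0.0919 -0.0215 0.3546 m, effort=2.5545 0.9599 -1.1889 N·m.
t=0.7200 s (step 36): theta=-2.1829 -1.1188 0.9536 rad, w=-0.4180 0.2827 1.2460 rad/s, ee=0.0933 -0.0253 0.3425 m, effort=2.5806 0.9148 -1.3086 N·m.
t=0.8000 s (step 40): theta=-2.2108 -1.0959 1.0493 rad, w=-0.2814 0.2921 1.1538 rad/s, ee=0.0941 -0.0273 0.3314 m, effort=2.5882 0.8733 -1.4189 N·m.
t=0.8800 s (step 44): theta=-2.2287 -1.0726 1.1375 rad, w=-0.1692 0.2907 1.0578 rad/s, ee=0.0944 -0.0281 0.3212 m, effort=2.5841 0.8334 -1.5180 N·m.
t=0.9600 s (step 48): theta=-2.2385 -1.0498 1.2181 rad, w=-0.0775 0.2832 0.9620 rad/s, ee=0.0942 -0.0278 0.3120 m, effort=2.5733 0.7941 -1.6057 N·m.
t=1.0400 s (step 52): theta=-2.2418 -1.0277 1.2911 rad, w=-0.0053 0.2711 0.8681 rad/s, ee=0.0936 -0.0270 0.3039 m, effort=2.5605 0.7547 -1.6821 N·m.
t=1.1200 s (step 56): theta=-2.2404 -1.0070 1.3565 rad, w=0.0406 0.2506 0.7749 rad/s, ee=0.0929 -0.0257 0.2966 m, effort=2.5554 0.7163 -1.7487 N·m.
t=1.2000 s (step 60): theta=-2.2354 -0.9876 1.4151 rad, w=0.0838 0.2369 0.6939 rad/s, ee=0.0921 -0.0242 0.2902 m, effort=2.5445 0.6789 -1.8063 N·m.
t=1.2800 s (step 64): theta=-2.2273 -0.9692 1.4674 rad, w=0.1197 0.2251 0.6200 rad/s, ee=0.0912 -0.0225 0.2847 m, effort=2.5318 0.6422 -1.8551 N·m.
t=1.3600 s (step 68): theta=-2.2167 -0.9517 1.5142 rad, w=0.1470 0.2139 0.5532 rad/s, ee=0.0904 -0.0207 0.2799 m, effort=2.5200 0.6063 -1.8968 N·m.
t=1.4400 s (step 72): theta=-2.2041 -0.9351 1.5559 rad, w=0.1666 0.2032 0.4934 rad/s, ee=0.0895 -0.0189 0.2757 m, effort=2.5097 0.5714 -1.9327 N·m.
t=1.5200 s (step 76): theta=-2.1903 -0.9193 1.5931 rad, w=0.1797 0.1930 0.4404 rad/s, ee=0.0887 -0.0171 0.2722 m, effort=2.5011 0.5378 -1.9636 N·m.
t=1.6000 s (step 80): theta=-2.1756 -0.9044 1.6264 rad, w=0.1875 0.1833 0.3935 rad/s, ee=0.0880 -0.0154 0.2692 m, effort=2.4942 0.5056 -1.9904 N·m.
t=1.6600 s (step 83): theta=-2.1643 -0.8936 1.6490 rad, w=0.1906 0.1764 0.3621 rad/s, ee=0.0875 -0.0141 0.2672 m.
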